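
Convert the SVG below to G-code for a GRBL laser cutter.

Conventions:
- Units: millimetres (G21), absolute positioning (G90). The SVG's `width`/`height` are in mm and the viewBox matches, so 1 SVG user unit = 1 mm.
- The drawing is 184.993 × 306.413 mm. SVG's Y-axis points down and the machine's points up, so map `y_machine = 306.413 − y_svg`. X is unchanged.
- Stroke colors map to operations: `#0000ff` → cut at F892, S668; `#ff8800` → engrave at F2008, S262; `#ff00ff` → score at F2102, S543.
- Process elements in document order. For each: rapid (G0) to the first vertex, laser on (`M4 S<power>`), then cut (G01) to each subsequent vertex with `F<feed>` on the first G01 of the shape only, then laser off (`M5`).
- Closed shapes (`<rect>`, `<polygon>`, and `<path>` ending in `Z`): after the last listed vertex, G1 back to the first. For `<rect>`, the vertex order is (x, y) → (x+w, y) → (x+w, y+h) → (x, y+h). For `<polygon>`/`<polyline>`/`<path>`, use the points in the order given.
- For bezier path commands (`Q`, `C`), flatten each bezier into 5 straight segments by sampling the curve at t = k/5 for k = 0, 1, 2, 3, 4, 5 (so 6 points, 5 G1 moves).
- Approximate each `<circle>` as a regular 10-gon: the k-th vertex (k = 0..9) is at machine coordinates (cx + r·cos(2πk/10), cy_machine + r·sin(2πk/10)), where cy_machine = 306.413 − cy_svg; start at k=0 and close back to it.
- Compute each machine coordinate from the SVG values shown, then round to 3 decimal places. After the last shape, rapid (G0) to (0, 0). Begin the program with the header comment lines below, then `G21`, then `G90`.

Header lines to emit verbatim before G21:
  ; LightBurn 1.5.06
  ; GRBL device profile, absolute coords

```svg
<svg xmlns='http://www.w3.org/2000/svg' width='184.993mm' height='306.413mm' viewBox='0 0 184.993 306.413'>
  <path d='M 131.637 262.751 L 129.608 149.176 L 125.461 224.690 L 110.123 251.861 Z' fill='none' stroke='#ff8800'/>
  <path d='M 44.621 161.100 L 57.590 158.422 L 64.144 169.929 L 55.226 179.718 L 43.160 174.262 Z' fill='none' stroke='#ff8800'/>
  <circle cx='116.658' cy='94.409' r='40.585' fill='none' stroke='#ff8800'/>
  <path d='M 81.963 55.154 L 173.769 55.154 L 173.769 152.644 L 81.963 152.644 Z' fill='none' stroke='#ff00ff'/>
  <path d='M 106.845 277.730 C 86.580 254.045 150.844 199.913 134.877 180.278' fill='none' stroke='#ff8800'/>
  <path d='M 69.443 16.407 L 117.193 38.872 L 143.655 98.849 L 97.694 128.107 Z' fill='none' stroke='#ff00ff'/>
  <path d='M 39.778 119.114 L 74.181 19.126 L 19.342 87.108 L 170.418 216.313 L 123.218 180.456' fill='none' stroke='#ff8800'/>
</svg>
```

; LightBurn 1.5.06
; GRBL device profile, absolute coords
G21
G90
G0 X131.637 Y43.662
M4 S262
G01 X129.608 Y157.237 F2008
G01 X125.461 Y81.723
G01 X110.123 Y54.552
G01 X131.637 Y43.662
M5
G0 X44.621 Y145.313
M4 S262
G01 X57.590 Y147.991 F2008
G01 X64.144 Y136.484
G01 X55.226 Y126.695
G01 X43.160 Y132.151
G01 X44.621 Y145.313
M5
G0 X157.243 Y212.004
M4 S262
G01 X149.492 Y235.859 F2008
G01 X129.199 Y250.603
G01 X104.117 Y250.603
G01 X83.824 Y235.859
G01 X76.073 Y212.004
G01 X83.824 Y188.149
G01 X104.117 Y173.405
G01 X129.199 Y173.405
G01 X149.492 Y188.149
G01 X157.243 Y212.004
M5
G0 X81.963 Y251.259
M4 S543
G01 X173.769 Y251.259 F2102
G01 X173.769 Y153.769
G01 X81.963 Y153.769
G01 X81.963 Y251.259
M5
G0 X106.845 Y28.683
M4 S262
G01 X103.511 Y46.028 F2008
G01 X112.556 Y67.563
G01 X126.071 Y90.171
G01 X136.148 Y110.734
G01 X134.877 Y126.135
M5
G0 X69.443 Y290.006
M4 S543
G01 X117.193 Y267.541 F2102
G01 X143.655 Y207.564
G01 X97.694 Y178.306
G01 X69.443 Y290.006
M5
G0 X39.778 Y187.299
M4 S262
G01 X74.181 Y287.287 F2008
G01 X19.342 Y219.305
G01 X170.418 Y90.100
G01 X123.218 Y125.957
M5
G0 X0.000 Y0.000

Since the viewBox matches the mm dimensions, user units are millimetres directly. The only transform is the Y-flip y_m = 306.413 − y_svg.

Shape 1 is a closed polygon drawn with `<path>`. Its stroke #ff8800 means engrave at S262, F2008. After flipping Y the toolpath is (131.637,43.662) → (129.608,157.237) → (125.461,81.723) → (110.123,54.552) → (131.637,43.662), returning to the start.

Shape 2 is a regular polygon drawn with `<path>`. Its stroke #ff8800 means engrave at S262, F2008. After flipping Y the toolpath is (44.621,145.313) → (57.590,147.991) → (64.144,136.484) → (55.226,126.695) → (43.160,132.151) → (44.621,145.313), returning to the start.

Shape 3 is a circle drawn with `<circle>`. Its stroke #ff8800 means engrave at S262, F2008. After flipping Y the toolpath is (157.243,212.004) → (149.492,235.859) → (129.199,250.603) → (104.117,250.603) → (83.824,235.859) → (76.073,212.004) → (83.824,188.149) → (104.117,173.405) → (129.199,173.405) → (149.492,188.149) → (157.243,212.004), returning to the start.

Shape 4 is a rectangle drawn with `<path>`. Its stroke #ff00ff means score at S543, F2102. After flipping Y the toolpath is (81.963,251.259) → (173.769,251.259) → (173.769,153.769) → (81.963,153.769) → (81.963,251.259), returning to the start.

Shape 5 is a cubic bezier drawn with `<path>`. Its stroke #ff8800 means engrave at S262, F2008. After flipping Y the toolpath is (106.845,28.683) → (103.511,46.028) → (112.556,67.563) → (126.071,90.171) → (136.148,110.734) → (134.877,126.135).

Shape 6 is a closed polygon drawn with `<path>`. Its stroke #ff00ff means score at S543, F2102. After flipping Y the toolpath is (69.443,290.006) → (117.193,267.541) → (143.655,207.564) → (97.694,178.306) → (69.443,290.006), returning to the start.

Shape 7 is a open polyline drawn with `<path>`. Its stroke #ff8800 means engrave at S262, F2008. After flipping Y the toolpath is (39.778,187.299) → (74.181,287.287) → (19.342,219.305) → (170.418,90.100) → (123.218,125.957).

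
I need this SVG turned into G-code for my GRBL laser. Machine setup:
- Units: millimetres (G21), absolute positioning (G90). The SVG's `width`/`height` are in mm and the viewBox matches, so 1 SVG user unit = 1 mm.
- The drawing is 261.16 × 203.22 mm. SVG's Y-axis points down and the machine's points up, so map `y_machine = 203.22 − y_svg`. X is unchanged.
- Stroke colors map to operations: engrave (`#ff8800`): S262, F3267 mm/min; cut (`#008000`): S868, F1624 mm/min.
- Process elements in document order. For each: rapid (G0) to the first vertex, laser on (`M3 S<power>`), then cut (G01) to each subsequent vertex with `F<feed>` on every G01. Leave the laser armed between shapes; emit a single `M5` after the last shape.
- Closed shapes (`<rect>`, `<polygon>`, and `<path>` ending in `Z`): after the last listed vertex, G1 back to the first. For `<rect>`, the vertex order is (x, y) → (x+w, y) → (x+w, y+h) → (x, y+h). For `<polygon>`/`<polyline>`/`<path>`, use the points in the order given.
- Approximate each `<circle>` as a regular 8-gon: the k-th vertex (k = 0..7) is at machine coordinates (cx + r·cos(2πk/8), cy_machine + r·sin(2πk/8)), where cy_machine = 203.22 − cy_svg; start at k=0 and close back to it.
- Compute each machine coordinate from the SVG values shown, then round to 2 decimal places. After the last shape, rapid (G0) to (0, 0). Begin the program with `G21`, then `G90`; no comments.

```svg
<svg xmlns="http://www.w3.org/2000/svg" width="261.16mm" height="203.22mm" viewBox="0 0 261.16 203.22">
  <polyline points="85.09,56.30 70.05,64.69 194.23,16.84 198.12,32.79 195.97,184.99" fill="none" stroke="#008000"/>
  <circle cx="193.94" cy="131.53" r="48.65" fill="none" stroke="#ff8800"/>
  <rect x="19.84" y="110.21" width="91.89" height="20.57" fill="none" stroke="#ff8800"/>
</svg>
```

G21
G90
G0 X85.09 Y146.92
M3 S868
G01 X70.05 Y138.53 F1624
G01 X194.23 Y186.38 F1624
G01 X198.12 Y170.43 F1624
G01 X195.97 Y18.23 F1624
G0 X242.59 Y71.69
M3 S262
G01 X228.34 Y106.09 F3267
G01 X193.94 Y120.34 F3267
G01 X159.54 Y106.09 F3267
G01 X145.29 Y71.69 F3267
G01 X159.54 Y37.29 F3267
G01 X193.94 Y23.04 F3267
G01 X228.34 Y37.29 F3267
G01 X242.59 Y71.69 F3267
G0 X19.84 Y93.01
M3 S262
G01 X111.73 Y93.01 F3267
G01 X111.73 Y72.44 F3267
G01 X19.84 Y72.44 F3267
G01 X19.84 Y93.01 F3267
M5
G0 X0.00 Y0.00

1 u = 1 mm; y_m = 203.22 − y.

[1] `<polyline>` open polyline, #008000→cut S868 F1624: (85.09,146.92) → (70.05,138.53) → (194.23,186.38) → (198.12,170.43) → (195.97,18.23)

[2] `<circle>` circle, #ff8800→engrave S262 F3267: (242.59,71.69) → (228.34,106.09) → (193.94,120.34) → (159.54,106.09) → (145.29,71.69) → (159.54,37.29) → (193.94,23.04) → (228.34,37.29) → (242.59,71.69) (closed)

[3] `<rect>` rectangle, #ff8800→engrave S262 F3267: (19.84,93.01) → (111.73,93.01) → (111.73,72.44) → (19.84,72.44) → (19.84,93.01) (closed)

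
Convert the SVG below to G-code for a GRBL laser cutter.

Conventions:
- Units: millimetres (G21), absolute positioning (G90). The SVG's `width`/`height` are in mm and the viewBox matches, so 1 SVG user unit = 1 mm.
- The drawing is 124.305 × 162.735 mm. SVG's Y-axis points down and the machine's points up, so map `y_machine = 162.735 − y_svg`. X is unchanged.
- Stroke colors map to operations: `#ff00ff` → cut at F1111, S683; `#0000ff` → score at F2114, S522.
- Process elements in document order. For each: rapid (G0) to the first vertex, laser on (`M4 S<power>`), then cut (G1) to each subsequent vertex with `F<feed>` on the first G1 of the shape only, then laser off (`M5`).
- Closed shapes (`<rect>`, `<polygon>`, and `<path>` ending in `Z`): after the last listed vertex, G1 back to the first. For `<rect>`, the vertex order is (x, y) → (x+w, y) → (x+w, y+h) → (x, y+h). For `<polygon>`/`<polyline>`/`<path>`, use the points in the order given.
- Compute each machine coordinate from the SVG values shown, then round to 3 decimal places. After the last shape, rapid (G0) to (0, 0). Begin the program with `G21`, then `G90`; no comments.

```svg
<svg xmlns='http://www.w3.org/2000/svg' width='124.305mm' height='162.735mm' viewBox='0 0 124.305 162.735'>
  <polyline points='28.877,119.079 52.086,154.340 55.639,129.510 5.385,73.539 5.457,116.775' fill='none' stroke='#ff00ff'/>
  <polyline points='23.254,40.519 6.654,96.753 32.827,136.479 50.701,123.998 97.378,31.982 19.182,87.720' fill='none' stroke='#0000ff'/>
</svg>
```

G21
G90
G0 X28.877 Y43.656
M4 S683
G1 X52.086 Y8.395 F1111
G1 X55.639 Y33.225
G1 X5.385 Y89.196
G1 X5.457 Y45.960
M5
G0 X23.254 Y122.216
M4 S522
G1 X6.654 Y65.982 F2114
G1 X32.827 Y26.256
G1 X50.701 Y38.737
G1 X97.378 Y130.753
G1 X19.182 Y75.015
M5
G0 X0.000 Y0.000

viewBox `0 0 124.305 162.735` with mm width/height → 1 unit = 1 mm. Flip: y_m = 162.735 − y_svg.

**Shape 1** — `<polyline>` open polyline, stroke `#ff00ff` → cut (S683, F1111). Machine vertices: (28.877,43.656) → (52.086,8.395) → (55.639,33.225) → (5.385,89.196) → (5.457,45.960). Open path.

**Shape 2** — `<polyline>` open polyline, stroke `#0000ff` → score (S522, F2114). Machine vertices: (23.254,122.216) → (6.654,65.982) → (32.827,26.256) → (50.701,38.737) → (97.378,130.753) → (19.182,75.015). Open path.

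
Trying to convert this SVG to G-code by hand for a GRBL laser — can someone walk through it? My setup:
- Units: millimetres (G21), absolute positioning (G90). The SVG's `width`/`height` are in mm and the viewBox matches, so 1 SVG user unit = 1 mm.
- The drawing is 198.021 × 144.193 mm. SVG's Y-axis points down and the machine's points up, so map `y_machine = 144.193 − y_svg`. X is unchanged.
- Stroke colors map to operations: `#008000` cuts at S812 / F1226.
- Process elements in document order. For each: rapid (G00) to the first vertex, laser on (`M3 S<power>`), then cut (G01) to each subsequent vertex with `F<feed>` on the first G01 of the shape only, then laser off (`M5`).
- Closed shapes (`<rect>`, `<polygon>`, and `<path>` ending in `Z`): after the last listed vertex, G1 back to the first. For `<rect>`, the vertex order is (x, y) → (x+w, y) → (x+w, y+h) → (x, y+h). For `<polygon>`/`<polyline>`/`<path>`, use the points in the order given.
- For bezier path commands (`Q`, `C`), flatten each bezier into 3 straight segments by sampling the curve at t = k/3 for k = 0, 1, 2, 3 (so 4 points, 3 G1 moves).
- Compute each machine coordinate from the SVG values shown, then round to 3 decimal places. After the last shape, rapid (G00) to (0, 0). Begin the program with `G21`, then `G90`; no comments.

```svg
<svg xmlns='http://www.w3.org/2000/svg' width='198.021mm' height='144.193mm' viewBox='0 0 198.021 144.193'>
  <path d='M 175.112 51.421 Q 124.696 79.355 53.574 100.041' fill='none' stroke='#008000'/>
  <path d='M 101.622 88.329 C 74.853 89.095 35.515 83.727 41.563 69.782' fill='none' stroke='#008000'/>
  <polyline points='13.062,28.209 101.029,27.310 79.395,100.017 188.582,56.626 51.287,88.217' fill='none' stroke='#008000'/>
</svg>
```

viewBox `0 0 198.021 144.193` with mm width/height → 1 unit = 1 mm. Flip: y_m = 144.193 − y_svg.

**Shape 1** — `<path>` quadratic bezier, stroke `#008000` → cut (S812, F1226). Control points (SVG): P0=(175.112,51.421), P1=(124.696,79.355), P2=(53.574,100.041); sampled at t=k/3. Machine vertices: (175.112,92.772) → (139.201,74.955) → (98.688,58.748) → (53.574,44.152). Open path.

**Shape 2** — `<path>` cubic bezier, stroke `#008000` → cut (S812, F1226). Control points (SVG): P0=(101.622,88.329), P1=(74.853,89.095), P2=(35.515,83.727), P3=(41.563,69.782); sampled at t=k/3. Machine vertices: (101.622,55.864) → (72.810,57.233) → (48.497,63.235) → (41.563,74.411). Open path.

**Shape 3** — `<polyline>` open polyline, stroke `#008000` → cut (S812, F1226). Machine vertices: (13.062,115.984) → (101.029,116.883) → (79.395,44.176) → (188.582,87.567) → (51.287,55.976). Open path.

G21
G90
G00 X175.112 Y92.772
M3 S812
G01 X139.201 Y74.955 F1226
G01 X98.688 Y58.748
G01 X53.574 Y44.152
M5
G00 X101.622 Y55.864
M3 S812
G01 X72.810 Y57.233 F1226
G01 X48.497 Y63.235
G01 X41.563 Y74.411
M5
G00 X13.062 Y115.984
M3 S812
G01 X101.029 Y116.883 F1226
G01 X79.395 Y44.176
G01 X188.582 Y87.567
G01 X51.287 Y55.976
M5
G00 X0.000 Y0.000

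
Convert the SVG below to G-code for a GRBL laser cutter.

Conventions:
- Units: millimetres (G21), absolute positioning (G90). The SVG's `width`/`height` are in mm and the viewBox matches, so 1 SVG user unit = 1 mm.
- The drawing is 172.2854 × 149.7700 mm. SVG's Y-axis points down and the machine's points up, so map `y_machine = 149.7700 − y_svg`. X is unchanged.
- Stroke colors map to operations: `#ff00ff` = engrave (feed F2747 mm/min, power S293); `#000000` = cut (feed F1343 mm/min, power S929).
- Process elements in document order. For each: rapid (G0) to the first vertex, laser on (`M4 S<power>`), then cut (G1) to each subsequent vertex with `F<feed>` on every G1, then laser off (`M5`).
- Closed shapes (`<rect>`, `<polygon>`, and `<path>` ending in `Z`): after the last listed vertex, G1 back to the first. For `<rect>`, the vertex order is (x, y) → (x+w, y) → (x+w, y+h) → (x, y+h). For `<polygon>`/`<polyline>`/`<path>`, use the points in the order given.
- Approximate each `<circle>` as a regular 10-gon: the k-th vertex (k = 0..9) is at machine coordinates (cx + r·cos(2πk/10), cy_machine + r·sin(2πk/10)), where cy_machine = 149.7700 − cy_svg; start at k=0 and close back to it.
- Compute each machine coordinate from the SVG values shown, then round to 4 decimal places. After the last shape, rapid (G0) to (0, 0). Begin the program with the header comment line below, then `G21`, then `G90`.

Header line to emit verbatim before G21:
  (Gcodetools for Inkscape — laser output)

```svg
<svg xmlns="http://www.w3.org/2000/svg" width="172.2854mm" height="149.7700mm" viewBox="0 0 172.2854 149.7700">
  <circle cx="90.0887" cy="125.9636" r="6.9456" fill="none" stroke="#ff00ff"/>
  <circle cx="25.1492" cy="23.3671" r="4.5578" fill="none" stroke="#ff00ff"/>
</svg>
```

Since the viewBox matches the mm dimensions, user units are millimetres directly. The only transform is the Y-flip y_m = 149.7700 − y_svg.

Shape 1 is a circle drawn with `<circle>`. Its stroke #ff00ff means engrave at S293, F2747. After flipping Y the toolpath is (97.0343,23.8064) → (95.7078,27.8889) → (92.2350,30.4121) → (87.9424,30.4121) → (84.4696,27.8889) → (83.1431,23.8064) → (84.4696,19.7239) → (87.9424,17.2007) → (92.2350,17.2007) → (95.7078,19.7239) → (97.0343,23.8064), returning to the start.

Shape 2 is a circle drawn with `<circle>`. Its stroke #ff00ff means engrave at S293, F2747. After flipping Y the toolpath is (29.7070,126.4029) → (28.8365,129.0819) → (26.5576,130.7376) → (23.7408,130.7376) → (21.4619,129.0819) → (20.5914,126.4029) → (21.4619,123.7239) → (23.7408,122.0682) → (26.5576,122.0682) → (28.8365,123.7239) → (29.7070,126.4029), returning to the start.

(Gcodetools for Inkscape — laser output)
G21
G90
G0 X97.0343 Y23.8064
M4 S293
G1 X95.7078 Y27.8889 F2747
G1 X92.2350 Y30.4121 F2747
G1 X87.9424 Y30.4121 F2747
G1 X84.4696 Y27.8889 F2747
G1 X83.1431 Y23.8064 F2747
G1 X84.4696 Y19.7239 F2747
G1 X87.9424 Y17.2007 F2747
G1 X92.2350 Y17.2007 F2747
G1 X95.7078 Y19.7239 F2747
G1 X97.0343 Y23.8064 F2747
M5
G0 X29.7070 Y126.4029
M4 S293
G1 X28.8365 Y129.0819 F2747
G1 X26.5576 Y130.7376 F2747
G1 X23.7408 Y130.7376 F2747
G1 X21.4619 Y129.0819 F2747
G1 X20.5914 Y126.4029 F2747
G1 X21.4619 Y123.7239 F2747
G1 X23.7408 Y122.0682 F2747
G1 X26.5576 Y122.0682 F2747
G1 X28.8365 Y123.7239 F2747
G1 X29.7070 Y126.4029 F2747
M5
G0 X0.0000 Y0.0000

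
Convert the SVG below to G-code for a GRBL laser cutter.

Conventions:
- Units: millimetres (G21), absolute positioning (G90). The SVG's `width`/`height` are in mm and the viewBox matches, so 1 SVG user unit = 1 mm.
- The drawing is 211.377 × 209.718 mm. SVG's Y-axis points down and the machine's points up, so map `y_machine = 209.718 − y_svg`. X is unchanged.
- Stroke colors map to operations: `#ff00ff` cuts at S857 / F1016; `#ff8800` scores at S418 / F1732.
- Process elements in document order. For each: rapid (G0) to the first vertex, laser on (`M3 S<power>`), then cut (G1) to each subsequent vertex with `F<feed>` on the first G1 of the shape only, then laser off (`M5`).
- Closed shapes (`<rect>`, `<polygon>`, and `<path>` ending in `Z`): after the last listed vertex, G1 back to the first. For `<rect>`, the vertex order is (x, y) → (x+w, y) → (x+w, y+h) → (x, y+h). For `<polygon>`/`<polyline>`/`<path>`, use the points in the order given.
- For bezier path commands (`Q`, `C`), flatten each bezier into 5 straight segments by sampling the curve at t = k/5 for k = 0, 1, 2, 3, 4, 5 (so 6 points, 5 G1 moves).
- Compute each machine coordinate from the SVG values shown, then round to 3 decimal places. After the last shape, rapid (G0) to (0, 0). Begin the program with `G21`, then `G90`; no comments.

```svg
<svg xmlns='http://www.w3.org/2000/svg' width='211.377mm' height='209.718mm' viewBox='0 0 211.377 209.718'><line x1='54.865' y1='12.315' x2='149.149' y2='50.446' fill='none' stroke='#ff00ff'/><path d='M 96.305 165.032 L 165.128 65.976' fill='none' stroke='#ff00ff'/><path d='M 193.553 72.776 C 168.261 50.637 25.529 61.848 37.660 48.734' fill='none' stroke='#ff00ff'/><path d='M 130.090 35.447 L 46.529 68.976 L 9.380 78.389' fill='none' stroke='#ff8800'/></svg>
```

viewBox `0 0 211.377 209.718` with mm width/height → 1 unit = 1 mm. Flip: y_m = 209.718 − y_svg.

**Shape 1** — `<line>` line segment, stroke `#ff00ff` → cut (S857, F1016). Machine vertices: (54.865,197.403) → (149.149,159.272). Open path.

**Shape 2** — `<path>` line segment, stroke `#ff00ff` → cut (S857, F1016). Machine vertices: (96.305,44.686) → (165.128,143.742). Open path.

**Shape 3** — `<path>` cubic bezier, stroke `#ff00ff` → cut (S857, F1016). Control points (SVG): P0=(193.553,72.776), P1=(168.261,50.637), P2=(25.529,61.848), P3=(37.660,48.734); sampled at t=k/5. Machine vertices: (193.553,136.942) → (166.463,146.685) → (124.259,151.192) → (80.010,153.232) → (46.787,155.573) → (37.660,160.984). Open path.

**Shape 4** — `<path>` open polyline, stroke `#ff8800` → score (S418, F1732). Machine vertices: (130.090,174.271) → (46.529,140.742) → (9.380,131.329). Open path.

G21
G90
G0 X54.865 Y197.403
M3 S857
G1 X149.149 Y159.272 F1016
M5
G0 X96.305 Y44.686
M3 S857
G1 X165.128 Y143.742 F1016
M5
G0 X193.553 Y136.942
M3 S857
G1 X166.463 Y146.685 F1016
G1 X124.259 Y151.192
G1 X80.010 Y153.232
G1 X46.787 Y155.573
G1 X37.660 Y160.984
M5
G0 X130.090 Y174.271
M3 S418
G1 X46.529 Y140.742 F1732
G1 X9.380 Y131.329
M5
G0 X0.000 Y0.000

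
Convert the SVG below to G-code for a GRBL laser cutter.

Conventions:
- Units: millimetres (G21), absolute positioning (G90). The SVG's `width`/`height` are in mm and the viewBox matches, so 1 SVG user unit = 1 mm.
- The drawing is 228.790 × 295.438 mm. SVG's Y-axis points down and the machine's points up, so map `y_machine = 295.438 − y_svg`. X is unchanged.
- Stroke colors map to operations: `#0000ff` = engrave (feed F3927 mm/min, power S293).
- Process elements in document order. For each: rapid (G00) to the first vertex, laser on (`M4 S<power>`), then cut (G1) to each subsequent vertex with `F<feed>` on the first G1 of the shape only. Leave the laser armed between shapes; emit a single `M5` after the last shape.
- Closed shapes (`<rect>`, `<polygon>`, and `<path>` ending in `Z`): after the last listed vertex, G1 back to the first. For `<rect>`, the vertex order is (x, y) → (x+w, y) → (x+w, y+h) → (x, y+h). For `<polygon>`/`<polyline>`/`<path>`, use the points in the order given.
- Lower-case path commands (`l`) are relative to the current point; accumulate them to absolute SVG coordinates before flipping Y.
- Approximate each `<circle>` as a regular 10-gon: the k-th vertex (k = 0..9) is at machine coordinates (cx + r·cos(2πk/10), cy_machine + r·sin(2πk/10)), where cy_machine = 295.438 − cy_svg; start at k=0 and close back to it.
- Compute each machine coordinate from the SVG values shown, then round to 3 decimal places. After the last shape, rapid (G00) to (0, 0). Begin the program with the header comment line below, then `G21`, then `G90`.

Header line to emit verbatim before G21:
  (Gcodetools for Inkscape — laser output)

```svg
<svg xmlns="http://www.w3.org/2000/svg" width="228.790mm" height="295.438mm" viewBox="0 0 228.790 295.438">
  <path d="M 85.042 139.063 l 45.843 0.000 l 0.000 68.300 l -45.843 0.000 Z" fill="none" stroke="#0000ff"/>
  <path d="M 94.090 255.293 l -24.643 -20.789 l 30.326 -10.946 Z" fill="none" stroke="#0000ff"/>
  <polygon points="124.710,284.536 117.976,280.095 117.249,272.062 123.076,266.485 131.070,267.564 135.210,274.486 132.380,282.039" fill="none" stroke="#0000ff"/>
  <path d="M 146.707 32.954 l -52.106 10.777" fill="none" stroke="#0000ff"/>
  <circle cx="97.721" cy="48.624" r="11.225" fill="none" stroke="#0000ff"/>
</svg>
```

(Gcodetools for Inkscape — laser output)
G21
G90
G00 X85.042 Y156.375
M4 S293
G1 X130.885 Y156.375 F3927
G1 X130.885 Y88.075
G1 X85.042 Y88.075
G1 X85.042 Y156.375
G00 X94.090 Y40.145
M4 S293
G1 X69.447 Y60.934 F3927
G1 X99.773 Y71.880
G1 X94.090 Y40.145
G00 X124.710 Y10.902
M4 S293
G1 X117.976 Y15.343 F3927
G1 X117.249 Y23.376
G1 X123.076 Y28.953
G1 X131.070 Y27.874
G1 X135.210 Y20.952
G1 X132.380 Y13.399
G1 X124.710 Y10.902
G00 X146.707 Y262.484
M4 S293
G1 X94.601 Y251.707 F3927
G00 X108.946 Y246.814
M4 S293
G1 X106.802 Y253.412 F3927
G1 X101.190 Y257.490
G1 X94.252 Y257.490
G1 X88.640 Y253.412
G1 X86.496 Y246.814
G1 X88.640 Y240.216
G1 X94.252 Y236.138
G1 X101.190 Y236.138
G1 X106.802 Y240.216
G1 X108.946 Y246.814
M5
G00 X0.000 Y0.000

1 u = 1 mm; y_m = 295.438 − y.

[1] `<path>` rectangle, #0000ff→engrave S293 F3927: (85.042,156.375) → (130.885,156.375) → (130.885,88.075) → (85.042,88.075) → (85.042,156.375) (closed)

[2] `<path>` regular polygon, #0000ff→engrave S293 F3927: (94.090,40.145) → (69.447,60.934) → (99.773,71.880) → (94.090,40.145) (closed)

[3] `<polygon>` regular polygon, #0000ff→engrave S293 F3927: (124.710,10.902) → (117.976,15.343) → (117.249,23.376) → (123.076,28.953) → (131.070,27.874) → (135.210,20.952) → (132.380,13.399) → (124.710,10.902) (closed)

[4] `<path>` line segment, #0000ff→engrave S293 F3927: (146.707,262.484) → (94.601,251.707)

[5] `<circle>` circle, #0000ff→engrave S293 F3927: (108.946,246.814) → (106.802,253.412) → (101.190,257.490) → (94.252,257.490) → (88.640,253.412) → (86.496,246.814) → (88.640,240.216) → (94.252,236.138) → (101.190,236.138) → (106.802,240.216) → (108.946,246.814) (closed)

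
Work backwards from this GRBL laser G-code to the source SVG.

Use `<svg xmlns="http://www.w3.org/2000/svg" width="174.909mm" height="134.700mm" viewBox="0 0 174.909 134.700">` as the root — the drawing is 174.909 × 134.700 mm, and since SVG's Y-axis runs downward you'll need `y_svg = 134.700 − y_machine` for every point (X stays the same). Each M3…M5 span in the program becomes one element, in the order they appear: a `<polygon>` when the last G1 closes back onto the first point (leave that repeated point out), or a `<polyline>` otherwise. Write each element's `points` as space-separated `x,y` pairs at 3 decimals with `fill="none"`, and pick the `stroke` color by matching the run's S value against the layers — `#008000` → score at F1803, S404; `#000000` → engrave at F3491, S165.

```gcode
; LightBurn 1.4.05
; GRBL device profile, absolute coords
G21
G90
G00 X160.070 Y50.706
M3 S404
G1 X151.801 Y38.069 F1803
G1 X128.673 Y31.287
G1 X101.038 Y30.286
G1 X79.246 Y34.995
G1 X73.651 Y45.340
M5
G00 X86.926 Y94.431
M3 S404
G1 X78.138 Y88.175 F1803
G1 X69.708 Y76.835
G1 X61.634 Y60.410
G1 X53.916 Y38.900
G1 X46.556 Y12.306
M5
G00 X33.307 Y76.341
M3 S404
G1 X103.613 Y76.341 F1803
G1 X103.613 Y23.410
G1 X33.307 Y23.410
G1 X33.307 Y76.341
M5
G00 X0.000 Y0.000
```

y_svg = 134.700 − y_m. Every run uses S404, so all elements get stroke `#008000` (score).

[1] open run; points: 160.070,83.994 151.801,96.631 128.673,103.413 101.038,104.414 79.246,99.705 73.651,89.360

[2] open run; points: 86.926,40.269 78.138,46.525 69.708,57.865 61.634,74.290 53.916,95.800 46.556,122.394

[3] closed run; points: 33.307,58.359 103.613,58.359 103.613,111.290 33.307,111.290

<svg xmlns="http://www.w3.org/2000/svg" width="174.909mm" height="134.700mm" viewBox="0 0 174.909 134.700">
  <polyline points="160.070,83.994 151.801,96.631 128.673,103.413 101.038,104.414 79.246,99.705 73.651,89.360" fill="none" stroke="#008000"/>
  <polyline points="86.926,40.269 78.138,46.525 69.708,57.865 61.634,74.290 53.916,95.800 46.556,122.394" fill="none" stroke="#008000"/>
  <polygon points="33.307,58.359 103.613,58.359 103.613,111.290 33.307,111.290" fill="none" stroke="#008000"/>
</svg>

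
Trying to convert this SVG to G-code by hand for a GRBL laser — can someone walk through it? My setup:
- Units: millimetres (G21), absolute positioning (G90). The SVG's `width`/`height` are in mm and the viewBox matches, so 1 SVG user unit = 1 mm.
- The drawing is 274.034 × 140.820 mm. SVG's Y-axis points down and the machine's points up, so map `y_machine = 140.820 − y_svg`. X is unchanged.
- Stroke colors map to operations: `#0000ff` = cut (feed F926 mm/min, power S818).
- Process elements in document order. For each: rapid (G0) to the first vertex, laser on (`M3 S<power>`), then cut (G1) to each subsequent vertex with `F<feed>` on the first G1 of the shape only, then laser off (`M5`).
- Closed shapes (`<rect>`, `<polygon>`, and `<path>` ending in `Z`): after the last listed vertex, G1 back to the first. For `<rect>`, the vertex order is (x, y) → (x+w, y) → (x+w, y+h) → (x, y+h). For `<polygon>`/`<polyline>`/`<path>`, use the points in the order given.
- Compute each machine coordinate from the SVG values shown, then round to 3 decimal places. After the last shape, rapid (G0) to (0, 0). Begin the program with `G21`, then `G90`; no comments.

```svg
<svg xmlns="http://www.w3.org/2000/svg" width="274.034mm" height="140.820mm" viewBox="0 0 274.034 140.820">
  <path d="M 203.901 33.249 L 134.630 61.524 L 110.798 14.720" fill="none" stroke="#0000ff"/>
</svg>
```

1 u = 1 mm; y_m = 140.820 − y.

[1] `<path>` open polyline, #0000ff→cut S818 F926: (203.901,107.571) → (134.630,79.296) → (110.798,126.100)

G21
G90
G0 X203.901 Y107.571
M3 S818
G1 X134.630 Y79.296 F926
G1 X110.798 Y126.100
M5
G0 X0.000 Y0.000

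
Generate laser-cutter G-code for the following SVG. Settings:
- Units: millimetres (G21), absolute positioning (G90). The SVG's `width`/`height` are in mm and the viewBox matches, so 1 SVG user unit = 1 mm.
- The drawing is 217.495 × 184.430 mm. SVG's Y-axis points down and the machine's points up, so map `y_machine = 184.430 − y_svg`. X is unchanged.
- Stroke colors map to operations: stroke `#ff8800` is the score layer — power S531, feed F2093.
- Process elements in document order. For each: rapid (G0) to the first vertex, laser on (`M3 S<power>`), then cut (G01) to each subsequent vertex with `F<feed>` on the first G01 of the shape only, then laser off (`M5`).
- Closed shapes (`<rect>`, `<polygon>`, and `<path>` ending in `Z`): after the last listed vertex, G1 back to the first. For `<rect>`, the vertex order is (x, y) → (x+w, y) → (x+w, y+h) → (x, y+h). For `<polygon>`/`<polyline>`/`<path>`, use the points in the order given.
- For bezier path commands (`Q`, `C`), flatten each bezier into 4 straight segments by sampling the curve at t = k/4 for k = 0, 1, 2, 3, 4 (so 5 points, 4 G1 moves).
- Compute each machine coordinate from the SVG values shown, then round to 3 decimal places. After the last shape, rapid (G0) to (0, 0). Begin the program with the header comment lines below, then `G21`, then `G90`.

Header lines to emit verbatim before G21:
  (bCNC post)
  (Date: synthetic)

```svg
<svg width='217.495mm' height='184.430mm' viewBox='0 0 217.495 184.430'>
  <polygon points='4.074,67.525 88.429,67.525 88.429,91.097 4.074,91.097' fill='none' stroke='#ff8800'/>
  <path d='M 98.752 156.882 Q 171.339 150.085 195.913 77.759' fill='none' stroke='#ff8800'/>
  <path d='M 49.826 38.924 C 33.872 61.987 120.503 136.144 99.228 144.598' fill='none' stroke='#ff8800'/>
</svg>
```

(bCNC post)
(Date: synthetic)
G21
G90
G0 X4.074 Y116.905
M3 S531
G01 X88.429 Y116.905 F2093
G01 X88.429 Y93.333
G01 X4.074 Y93.333
G01 X4.074 Y116.905
M5
G0 X98.752 Y27.548
M3 S531
G01 X132.045 Y35.042 F2093
G01 X159.336 Y50.727
G01 X180.625 Y74.604
G01 X195.913 Y106.671
M5
G0 X49.826 Y145.506
M3 S531
G01 X53.806 Y120.454 F2093
G01 X76.522 Y87.191
G01 X98.241 Y56.667
G01 X99.228 Y39.832
M5
G0 X0.000 Y0.000

1 u = 1 mm; y_m = 184.430 − y.

[1] `<polygon>` rectangle, #ff8800→score S531 F2093: (4.074,116.905) → (88.429,116.905) → (88.429,93.333) → (4.074,93.333) → (4.074,116.905) (closed)

[2] `<path>` quadratic bezier, #ff8800→score S531 F2093: (98.752,27.548) → (132.045,35.042) → (159.336,50.727) → (180.625,74.604) → (195.913,106.671)

[3] `<path>` cubic bezier, #ff8800→score S531 F2093: (49.826,145.506) → (53.806,120.454) → (76.522,87.191) → (98.241,56.667) → (99.228,39.832)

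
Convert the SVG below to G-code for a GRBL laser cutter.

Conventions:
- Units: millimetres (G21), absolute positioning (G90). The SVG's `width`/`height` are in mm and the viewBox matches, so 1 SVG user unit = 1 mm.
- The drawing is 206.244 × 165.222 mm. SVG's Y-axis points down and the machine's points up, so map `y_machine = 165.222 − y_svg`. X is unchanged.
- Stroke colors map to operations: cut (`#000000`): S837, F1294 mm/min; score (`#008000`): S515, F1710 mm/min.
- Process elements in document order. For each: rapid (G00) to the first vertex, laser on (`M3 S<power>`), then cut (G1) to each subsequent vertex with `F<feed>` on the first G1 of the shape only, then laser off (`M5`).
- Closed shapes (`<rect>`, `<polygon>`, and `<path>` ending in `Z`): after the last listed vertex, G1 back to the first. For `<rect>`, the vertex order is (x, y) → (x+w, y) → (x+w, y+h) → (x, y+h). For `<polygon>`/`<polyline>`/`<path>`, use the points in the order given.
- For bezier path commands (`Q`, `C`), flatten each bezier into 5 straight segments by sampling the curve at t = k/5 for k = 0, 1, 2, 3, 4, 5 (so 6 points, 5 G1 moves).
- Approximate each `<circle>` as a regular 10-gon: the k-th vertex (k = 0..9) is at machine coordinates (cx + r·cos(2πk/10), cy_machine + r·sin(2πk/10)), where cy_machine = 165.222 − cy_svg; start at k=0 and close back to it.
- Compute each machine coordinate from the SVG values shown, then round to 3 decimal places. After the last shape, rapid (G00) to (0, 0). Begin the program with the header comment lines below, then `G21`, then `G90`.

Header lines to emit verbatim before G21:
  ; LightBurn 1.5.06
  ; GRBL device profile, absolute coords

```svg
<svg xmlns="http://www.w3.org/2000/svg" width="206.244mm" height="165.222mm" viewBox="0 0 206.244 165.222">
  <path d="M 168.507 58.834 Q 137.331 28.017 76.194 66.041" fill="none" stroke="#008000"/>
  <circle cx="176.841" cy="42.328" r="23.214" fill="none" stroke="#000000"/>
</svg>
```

; LightBurn 1.5.06
; GRBL device profile, absolute coords
G21
G90
G00 X168.507 Y106.388
M3 S515
G1 X154.838 Y115.961 F1710
G1 X138.772 Y120.027
G1 X120.310 Y118.586
G1 X99.450 Y111.637
G1 X76.194 Y99.181
M5
G00 X200.055 Y122.894
M3 S837
G1 X195.622 Y136.539 F1294
G1 X184.015 Y144.972
G1 X169.667 Y144.972
G1 X158.060 Y136.539
G1 X153.627 Y122.894
G1 X158.060 Y109.249
G1 X169.667 Y100.816
G1 X184.015 Y100.816
G1 X195.622 Y109.249
G1 X200.055 Y122.894
M5
G00 X0.000 Y0.000

1 u = 1 mm; y_m = 165.222 − y.

[1] `<path>` quadratic bezier, #008000→score S515 F1710: (168.507,106.388) → (154.838,115.961) → (138.772,120.027) → (120.310,118.586) → (99.450,111.637) → (76.194,99.181)

[2] `<circle>` circle, #000000→cut S837 F1294: (200.055,122.894) → (195.622,136.539) → (184.015,144.972) → (169.667,144.972) → (158.060,136.539) → (153.627,122.894) → (158.060,109.249) → (169.667,100.816) → (184.015,100.816) → (195.622,109.249) → (200.055,122.894) (closed)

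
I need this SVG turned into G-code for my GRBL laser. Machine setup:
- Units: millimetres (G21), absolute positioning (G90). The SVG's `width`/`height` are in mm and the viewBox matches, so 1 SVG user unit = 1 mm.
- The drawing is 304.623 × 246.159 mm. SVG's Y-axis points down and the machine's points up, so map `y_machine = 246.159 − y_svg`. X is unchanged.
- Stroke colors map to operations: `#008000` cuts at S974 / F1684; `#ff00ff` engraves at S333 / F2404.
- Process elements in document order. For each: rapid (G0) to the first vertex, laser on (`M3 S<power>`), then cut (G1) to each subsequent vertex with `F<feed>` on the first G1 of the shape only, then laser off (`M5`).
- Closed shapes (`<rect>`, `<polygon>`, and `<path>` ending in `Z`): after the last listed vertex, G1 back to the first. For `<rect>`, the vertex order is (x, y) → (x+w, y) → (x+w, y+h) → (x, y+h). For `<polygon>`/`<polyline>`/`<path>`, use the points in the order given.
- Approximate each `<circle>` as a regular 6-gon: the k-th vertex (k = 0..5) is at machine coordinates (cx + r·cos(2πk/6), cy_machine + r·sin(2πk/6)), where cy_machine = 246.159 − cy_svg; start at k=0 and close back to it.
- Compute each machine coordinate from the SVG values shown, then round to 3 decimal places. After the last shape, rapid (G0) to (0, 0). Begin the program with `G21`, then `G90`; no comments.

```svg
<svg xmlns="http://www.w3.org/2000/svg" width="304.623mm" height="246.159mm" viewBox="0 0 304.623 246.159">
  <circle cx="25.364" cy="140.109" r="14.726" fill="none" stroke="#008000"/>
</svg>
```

G21
G90
G0 X40.090 Y106.050
M3 S974
G1 X32.727 Y118.803 F1684
G1 X18.001 Y118.803
G1 X10.638 Y106.050
G1 X18.001 Y93.297
G1 X32.727 Y93.297
G1 X40.090 Y106.050
M5
G0 X0.000 Y0.000

1 u = 1 mm; y_m = 246.159 − y.

[1] `<circle>` circle, #008000→cut S974 F1684: (40.090,106.050) → (32.727,118.803) → (18.001,118.803) → (10.638,106.050) → (18.001,93.297) → (32.727,93.297) → (40.090,106.050) (closed)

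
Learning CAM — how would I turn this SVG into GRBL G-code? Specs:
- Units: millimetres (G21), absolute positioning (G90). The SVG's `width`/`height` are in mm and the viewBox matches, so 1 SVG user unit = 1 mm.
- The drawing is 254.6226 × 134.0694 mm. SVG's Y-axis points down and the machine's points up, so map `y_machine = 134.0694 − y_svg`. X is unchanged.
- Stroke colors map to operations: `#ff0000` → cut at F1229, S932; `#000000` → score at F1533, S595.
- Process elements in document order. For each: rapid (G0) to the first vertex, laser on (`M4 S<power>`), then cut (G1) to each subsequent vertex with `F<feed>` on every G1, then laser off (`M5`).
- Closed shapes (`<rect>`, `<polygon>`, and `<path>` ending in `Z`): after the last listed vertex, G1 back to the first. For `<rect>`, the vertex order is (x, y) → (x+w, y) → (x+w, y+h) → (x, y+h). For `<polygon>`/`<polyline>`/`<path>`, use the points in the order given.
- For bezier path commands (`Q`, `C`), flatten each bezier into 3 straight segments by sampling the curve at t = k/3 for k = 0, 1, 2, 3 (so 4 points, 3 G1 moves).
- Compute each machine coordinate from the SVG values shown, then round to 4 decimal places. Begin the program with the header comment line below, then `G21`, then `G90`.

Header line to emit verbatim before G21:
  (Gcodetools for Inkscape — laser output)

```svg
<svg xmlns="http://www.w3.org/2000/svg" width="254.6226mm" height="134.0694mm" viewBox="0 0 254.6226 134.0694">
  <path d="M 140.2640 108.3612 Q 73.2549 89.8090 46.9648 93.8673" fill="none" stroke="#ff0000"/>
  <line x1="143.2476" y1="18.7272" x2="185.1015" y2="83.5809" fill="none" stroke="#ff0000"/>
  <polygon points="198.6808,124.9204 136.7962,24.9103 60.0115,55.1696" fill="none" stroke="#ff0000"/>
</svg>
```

(Gcodetools for Inkscape — laser output)
G21
G90
G0 X140.2640 Y25.7082
M4 S932
G1 X100.1156 Y35.5641 F1229
G1 X69.0159 Y40.3954 F1229
G1 X46.9648 Y40.2021 F1229
M5
G0 X143.2476 Y115.3422
M4 S932
G1 X185.1015 Y50.4885 F1229
M5
G0 X198.6808 Y9.1490
M4 S932
G1 X136.7962 Y109.1591 F1229
G1 X60.0115 Y78.8998 F1229
G1 X198.6808 Y9.1490 F1229
M5

viewBox `0 0 254.6226 134.0694` with mm width/height → 1 unit = 1 mm. Flip: y_m = 134.0694 − y_svg.

**Shape 1** — `<path>` quadratic bezier, stroke `#ff0000` → cut (S932, F1229). Control points (SVG): P0=(140.2640,108.3612), P1=(73.2549,89.8090), P2=(46.9648,93.8673); sampled at t=k/3. Machine vertices: (140.2640,25.7082) → (100.1156,35.5641) → (69.0159,40.3954) → (46.9648,40.2021). Open path.

**Shape 2** — `<line>` line segment, stroke `#ff0000` → cut (S932, F1229). Machine vertices: (143.2476,115.3422) → (185.1015,50.4885). Open path.

**Shape 3** — `<polygon>` closed polygon, stroke `#ff0000` → cut (S932, F1229). Machine vertices: (198.6808,9.1490) → (136.7962,109.1591) → (60.0115,78.8998) → (198.6808,9.1490). Closed: final G1 returns to the first vertex.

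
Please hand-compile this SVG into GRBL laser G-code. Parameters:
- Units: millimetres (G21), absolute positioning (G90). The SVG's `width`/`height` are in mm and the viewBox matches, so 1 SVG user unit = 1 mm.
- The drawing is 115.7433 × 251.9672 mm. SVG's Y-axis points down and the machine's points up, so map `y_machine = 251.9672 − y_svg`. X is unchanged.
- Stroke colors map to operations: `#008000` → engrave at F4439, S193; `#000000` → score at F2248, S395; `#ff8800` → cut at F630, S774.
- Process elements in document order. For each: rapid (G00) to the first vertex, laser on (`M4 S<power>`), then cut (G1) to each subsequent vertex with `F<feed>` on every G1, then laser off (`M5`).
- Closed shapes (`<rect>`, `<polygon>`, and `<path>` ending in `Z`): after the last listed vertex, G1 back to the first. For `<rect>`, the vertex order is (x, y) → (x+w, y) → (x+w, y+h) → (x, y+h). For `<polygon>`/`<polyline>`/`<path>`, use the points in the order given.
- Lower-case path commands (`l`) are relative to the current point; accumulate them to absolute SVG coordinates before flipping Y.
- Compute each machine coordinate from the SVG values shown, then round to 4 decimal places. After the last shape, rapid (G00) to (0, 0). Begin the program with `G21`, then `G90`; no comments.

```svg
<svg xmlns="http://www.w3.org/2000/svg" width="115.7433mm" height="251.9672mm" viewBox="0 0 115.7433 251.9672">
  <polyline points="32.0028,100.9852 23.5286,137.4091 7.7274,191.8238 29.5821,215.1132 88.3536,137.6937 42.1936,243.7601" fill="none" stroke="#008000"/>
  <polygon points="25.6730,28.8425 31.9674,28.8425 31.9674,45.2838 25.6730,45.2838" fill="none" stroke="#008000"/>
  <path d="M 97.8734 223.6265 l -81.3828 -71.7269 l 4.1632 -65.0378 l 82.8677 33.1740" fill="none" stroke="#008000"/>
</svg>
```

viewBox `0 0 115.7433 251.9672` with mm width/height → 1 unit = 1 mm. Flip: y_m = 251.9672 − y_svg.

**Shape 1** — `<polyline>` open polyline, stroke `#008000` → engrave (S193, F4439). Machine vertices: (32.0028,150.9820) → (23.5286,114.5581) → (7.7274,60.1434) → (29.5821,36.8540) → (88.3536,114.2735) → (42.1936,8.2071). Open path.

**Shape 2** — `<polygon>` rectangle, stroke `#008000` → engrave (S193, F4439). Machine vertices: (25.6730,223.1247) → (31.9674,223.1247) → (31.9674,206.6834) → (25.6730,206.6834) → (25.6730,223.1247). Closed: final G1 returns to the first vertex.

**Shape 3** — `<path>` open polyline, stroke `#008000` → engrave (S193, F4439). Machine vertices: (97.8734,28.3407) → (16.4906,100.0676) → (20.6538,165.1054) → (103.5215,131.9314). Open path.

G21
G90
G00 X32.0028 Y150.9820
M4 S193
G1 X23.5286 Y114.5581 F4439
G1 X7.7274 Y60.1434 F4439
G1 X29.5821 Y36.8540 F4439
G1 X88.3536 Y114.2735 F4439
G1 X42.1936 Y8.2071 F4439
M5
G00 X25.6730 Y223.1247
M4 S193
G1 X31.9674 Y223.1247 F4439
G1 X31.9674 Y206.6834 F4439
G1 X25.6730 Y206.6834 F4439
G1 X25.6730 Y223.1247 F4439
M5
G00 X97.8734 Y28.3407
M4 S193
G1 X16.4906 Y100.0676 F4439
G1 X20.6538 Y165.1054 F4439
G1 X103.5215 Y131.9314 F4439
M5
G00 X0.0000 Y0.0000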